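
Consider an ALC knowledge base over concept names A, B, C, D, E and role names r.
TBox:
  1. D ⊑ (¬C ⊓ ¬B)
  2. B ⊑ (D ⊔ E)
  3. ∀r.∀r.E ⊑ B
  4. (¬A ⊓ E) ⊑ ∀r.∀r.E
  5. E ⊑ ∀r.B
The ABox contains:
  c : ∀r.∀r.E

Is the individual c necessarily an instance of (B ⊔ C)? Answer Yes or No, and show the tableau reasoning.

Yes

1. c : (B ⊔ C)?  L(c) = {∀r.∀r.E} ∪ {(¬B ⊓ ¬C)}
   clash {B, ¬B} at c — c ∈ (B ⊔ C)
2. Hence c : (B ⊔ C): entailed.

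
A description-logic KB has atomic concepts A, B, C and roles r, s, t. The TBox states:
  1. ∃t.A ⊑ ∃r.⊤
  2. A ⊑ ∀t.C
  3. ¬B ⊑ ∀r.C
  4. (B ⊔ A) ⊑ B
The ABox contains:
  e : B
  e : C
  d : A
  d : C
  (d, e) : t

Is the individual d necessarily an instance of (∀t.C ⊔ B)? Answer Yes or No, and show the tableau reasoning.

1. d : (∀t.C ⊔ B)?  L(d) = {A, C} ∪ {(∃t.¬C ⊓ ¬B)}
   clash {B, ¬B} at d — d ∈ (∀t.C ⊔ B)
2. Hence d : (∀t.C ⊔ B): entailed.

Yes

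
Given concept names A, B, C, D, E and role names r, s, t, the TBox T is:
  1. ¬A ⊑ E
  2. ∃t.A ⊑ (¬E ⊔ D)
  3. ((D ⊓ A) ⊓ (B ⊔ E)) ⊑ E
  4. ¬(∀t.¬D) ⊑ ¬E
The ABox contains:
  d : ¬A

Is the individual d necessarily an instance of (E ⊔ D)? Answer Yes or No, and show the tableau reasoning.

Yes

1. d : (E ⊔ D)?  L(d) = {¬A} ∪ {(¬E ⊓ ¬D)}
   clash {E, ¬E} at d — d ∈ (E ⊔ D)
2. Hence d : (E ⊔ D): entailed.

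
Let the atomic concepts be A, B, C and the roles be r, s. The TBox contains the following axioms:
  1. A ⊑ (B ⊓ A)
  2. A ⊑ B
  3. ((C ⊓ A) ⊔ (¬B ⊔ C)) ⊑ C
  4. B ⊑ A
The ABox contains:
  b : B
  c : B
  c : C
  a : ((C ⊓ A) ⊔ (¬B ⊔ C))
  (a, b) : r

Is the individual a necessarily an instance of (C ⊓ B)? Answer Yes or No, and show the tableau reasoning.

1. a : (C ⊓ B)?  L(a) = {((C ⊓ A) ⊔ (¬B ⊔ C))} ∪ {(¬C ⊔ ¬B)}
   apply at a: ((C ⊓ A) ⊔ (¬B ⊔ C))⊑C
   open: L(a) ⊇ {C, ¬A, ¬B} — a ∉ (C ⊓ B) possible
2. Hence a : (C ⊓ B): not entailed.

No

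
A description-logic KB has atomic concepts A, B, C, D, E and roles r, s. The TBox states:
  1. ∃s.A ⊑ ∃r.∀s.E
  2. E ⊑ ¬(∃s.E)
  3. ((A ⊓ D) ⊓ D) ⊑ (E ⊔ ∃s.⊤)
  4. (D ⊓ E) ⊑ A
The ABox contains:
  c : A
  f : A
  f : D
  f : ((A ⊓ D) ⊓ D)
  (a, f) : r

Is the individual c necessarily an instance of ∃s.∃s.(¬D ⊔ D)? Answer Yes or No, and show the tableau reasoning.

1. c : ∃s.∃s.(¬D ⊔ D)?  L(c) = {A} ∪ {∀s.∀s.(D ⊓ ¬D)}
   open: L(c) ⊇ {A, ¬D, ¬E, ∀s.¬A, ∀s.∀s.(D ⊓ ¬D)} — c ∉ ∃s.∃s.(¬D ⊔ D) possible
2. Hence c : ∃s.∃s.(¬D ⊔ D): not entailed.

No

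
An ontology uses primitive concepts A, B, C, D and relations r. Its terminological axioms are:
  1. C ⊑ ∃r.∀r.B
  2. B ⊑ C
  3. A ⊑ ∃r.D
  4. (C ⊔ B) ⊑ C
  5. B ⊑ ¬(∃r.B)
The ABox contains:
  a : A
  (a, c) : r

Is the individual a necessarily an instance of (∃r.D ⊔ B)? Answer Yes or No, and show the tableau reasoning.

Yes

1. a : (∃r.D ⊔ B)?  L(a) = {A} ∪ {(∀r.¬D ⊓ ¬B)}
   clash {D, ¬D} at an ∃-successor — a ∈ (∃r.D ⊔ B)
2. Hence a : (∃r.D ⊔ B): entailed.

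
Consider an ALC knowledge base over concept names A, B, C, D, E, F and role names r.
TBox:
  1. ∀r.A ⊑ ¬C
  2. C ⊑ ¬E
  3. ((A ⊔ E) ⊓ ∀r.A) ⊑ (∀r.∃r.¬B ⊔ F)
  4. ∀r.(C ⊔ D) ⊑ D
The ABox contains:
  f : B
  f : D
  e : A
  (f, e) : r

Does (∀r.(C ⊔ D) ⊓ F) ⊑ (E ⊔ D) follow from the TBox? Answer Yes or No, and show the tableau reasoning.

Yes

1. (∀r.(C ⊔ D) ⊓ F) ⊑ (E ⊔ D)  ⇔  ((∀r.(C ⊔ D) ⊓ F) ⊓ (¬E ⊓ ¬D)) unsat w.r.t. T
   all branches close; clash {D, ¬D} at x₀
2. Hence (∀r.(C ⊔ D) ⊓ F) ⊑ (E ⊔ D): entailed.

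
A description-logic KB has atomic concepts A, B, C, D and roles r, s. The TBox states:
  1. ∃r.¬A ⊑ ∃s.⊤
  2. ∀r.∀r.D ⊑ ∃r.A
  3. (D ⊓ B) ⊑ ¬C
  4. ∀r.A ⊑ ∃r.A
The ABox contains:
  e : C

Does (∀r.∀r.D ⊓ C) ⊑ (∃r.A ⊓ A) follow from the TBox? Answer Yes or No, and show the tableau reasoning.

1. (∀r.∀r.D ⊓ C) ⊑ (∃r.A ⊓ A)  ⇔  ((∀r.∀r.D ⊓ C) ⊓ (∀r.¬A ⊔ ¬A)) unsat w.r.t. T
   apply at x₀: ∀r.∀r.D⊑∃r.A
   open: L(x₀) ⊇ {C, ¬A, ¬D, ∀r.A, ∀r.∀r.D, …} (+ ∃-successors)
2. Hence (∀r.∀r.D ⊓ C) ⊑ (∃r.A ⊓ A): not entailed.

No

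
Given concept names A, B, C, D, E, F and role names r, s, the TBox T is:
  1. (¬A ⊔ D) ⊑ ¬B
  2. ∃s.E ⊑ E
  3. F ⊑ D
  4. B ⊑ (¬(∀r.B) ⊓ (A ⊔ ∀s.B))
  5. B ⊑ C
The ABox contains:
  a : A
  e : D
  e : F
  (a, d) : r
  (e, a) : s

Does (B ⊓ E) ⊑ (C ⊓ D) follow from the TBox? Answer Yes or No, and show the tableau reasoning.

No

1. (B ⊓ E) ⊑ (C ⊓ D)  ⇔  ((B ⊓ E) ⊓ (¬C ⊔ ¬D)) unsat w.r.t. T
   apply at x₀: B⊑(¬(∀r.B) ⊓ (A ⊔ ∀s.B)); B⊑C
   open: L(x₀) ⊇ {A, B, C, E, ¬D, …} (+ ∃-successors)
2. Hence (B ⊓ E) ⊑ (C ⊓ D): not entailed.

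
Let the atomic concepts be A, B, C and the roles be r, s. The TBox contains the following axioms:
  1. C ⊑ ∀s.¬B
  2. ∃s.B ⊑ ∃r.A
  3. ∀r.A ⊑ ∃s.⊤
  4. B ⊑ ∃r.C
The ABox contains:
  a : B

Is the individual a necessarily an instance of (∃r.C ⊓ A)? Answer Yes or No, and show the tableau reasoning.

No

1. a : (∃r.C ⊓ A)?  L(a) = {B} ∪ {(∀r.¬C ⊔ ¬A)}
   apply at a: B⊑∃r.C
   open: L(a) ⊇ {B, ¬A, ¬C, ∀s.¬B, ∃r.C, …} (+ ∃-successors) — a ∉ (∃r.C ⊓ A) possible
2. Hence a : (∃r.C ⊓ A): not entailed.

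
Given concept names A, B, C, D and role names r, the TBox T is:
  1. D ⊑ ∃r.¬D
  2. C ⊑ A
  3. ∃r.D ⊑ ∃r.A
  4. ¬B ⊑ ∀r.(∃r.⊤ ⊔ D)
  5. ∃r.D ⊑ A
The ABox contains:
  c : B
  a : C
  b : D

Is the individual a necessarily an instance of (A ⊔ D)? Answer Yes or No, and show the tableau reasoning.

1. a : (A ⊔ D)?  L(a) = {C} ∪ {(¬A ⊓ ¬D)}
   clash {A, ¬A} at a — a ∈ (A ⊔ D)
2. Hence a : (A ⊔ D): entailed.

Yes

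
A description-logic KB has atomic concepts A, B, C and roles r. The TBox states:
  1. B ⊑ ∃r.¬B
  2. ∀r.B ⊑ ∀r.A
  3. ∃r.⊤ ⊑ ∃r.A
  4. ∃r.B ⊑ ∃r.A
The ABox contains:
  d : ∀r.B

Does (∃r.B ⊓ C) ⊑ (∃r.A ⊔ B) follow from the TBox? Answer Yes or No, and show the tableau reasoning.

Yes

1. (∃r.B ⊓ C) ⊑ (∃r.A ⊔ B)  ⇔  ((∃r.B ⊓ C) ⊓ (∀r.¬A ⊓ ¬B)) unsat w.r.t. T
   all branches close; clash {A, ¬A} at an ∃-successor
2. Hence (∃r.B ⊓ C) ⊑ (∃r.A ⊔ B): entailed.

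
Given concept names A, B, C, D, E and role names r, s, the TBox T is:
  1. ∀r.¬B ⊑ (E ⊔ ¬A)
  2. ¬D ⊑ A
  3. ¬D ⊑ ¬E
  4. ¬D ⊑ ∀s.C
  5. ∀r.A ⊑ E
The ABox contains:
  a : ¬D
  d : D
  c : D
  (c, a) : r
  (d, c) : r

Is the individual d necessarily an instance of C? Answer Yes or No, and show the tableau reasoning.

No

1. d : C?  L(d) = {D} ∪ {¬C}
   open: L(d) ⊇ {D, ¬C, ∃r.B, ∃r.¬A} (+ ∃-successors) — d ∉ C possible
2. Hence d : C: not entailed.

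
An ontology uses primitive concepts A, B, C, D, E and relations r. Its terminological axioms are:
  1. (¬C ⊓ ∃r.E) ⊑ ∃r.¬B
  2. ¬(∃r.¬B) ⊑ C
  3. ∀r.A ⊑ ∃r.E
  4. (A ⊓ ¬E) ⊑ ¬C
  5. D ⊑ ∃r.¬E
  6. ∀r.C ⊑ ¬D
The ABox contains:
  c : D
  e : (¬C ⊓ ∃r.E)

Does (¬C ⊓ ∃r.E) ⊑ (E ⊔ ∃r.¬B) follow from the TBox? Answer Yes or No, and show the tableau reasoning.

1. (¬C ⊓ ∃r.E) ⊑ (E ⊔ ∃r.¬B)  ⇔  ((¬C ⊓ ∃r.E) ⊓ (¬E ⊓ ∀r.B)) unsat w.r.t. T
   all branches close; clash {C, ¬C} at x₀
2. Hence (¬C ⊓ ∃r.E) ⊑ (E ⊔ ∃r.¬B): entailed.

Yes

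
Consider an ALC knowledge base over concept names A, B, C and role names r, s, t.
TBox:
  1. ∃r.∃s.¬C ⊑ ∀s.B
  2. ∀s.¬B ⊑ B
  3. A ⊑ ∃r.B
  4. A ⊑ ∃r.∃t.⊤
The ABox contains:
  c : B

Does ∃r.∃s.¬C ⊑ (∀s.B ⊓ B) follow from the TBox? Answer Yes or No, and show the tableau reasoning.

No

1. ∃r.∃s.¬C ⊑ (∀s.B ⊓ B)  ⇔  (∃r.∃s.¬C ⊓ (∃s.¬B ⊔ ¬B)) unsat w.r.t. T
   apply at x₀: ∃r.∃s.¬C⊑∀s.B
   open: L(x₀) ⊇ {¬A, ¬B, ∀s.B, ∃r.∃s.¬C, ∃s.B} (+ ∃-successors)
2. Hence ∃r.∃s.¬C ⊑ (∀s.B ⊓ B): not entailed.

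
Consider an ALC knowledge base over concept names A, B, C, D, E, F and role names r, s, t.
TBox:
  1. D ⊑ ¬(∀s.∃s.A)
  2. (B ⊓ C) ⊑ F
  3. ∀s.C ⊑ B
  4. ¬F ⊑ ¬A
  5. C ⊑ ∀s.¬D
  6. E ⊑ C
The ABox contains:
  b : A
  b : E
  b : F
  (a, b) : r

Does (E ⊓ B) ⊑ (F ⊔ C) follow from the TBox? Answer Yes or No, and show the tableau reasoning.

Yes

1. (E ⊓ B) ⊑ (F ⊔ C)  ⇔  ((E ⊓ B) ⊓ (¬F ⊓ ¬C)) unsat w.r.t. T
   all branches close; clash {C, ¬C} at x₀
2. Hence (E ⊓ B) ⊑ (F ⊔ C): entailed.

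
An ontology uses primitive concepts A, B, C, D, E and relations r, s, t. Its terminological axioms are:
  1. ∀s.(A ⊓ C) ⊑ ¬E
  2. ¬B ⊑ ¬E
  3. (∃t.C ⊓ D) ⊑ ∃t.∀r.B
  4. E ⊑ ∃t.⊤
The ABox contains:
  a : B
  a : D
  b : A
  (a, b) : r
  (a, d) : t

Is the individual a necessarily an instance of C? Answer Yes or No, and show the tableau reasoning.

No

1. a : C?  L(a) = {B, D} ∪ {¬C}
   open: L(a) ⊇ {B, D, ¬C, ¬E, ∀t.¬C} — a ∉ C possible
2. Hence a : C: not entailed.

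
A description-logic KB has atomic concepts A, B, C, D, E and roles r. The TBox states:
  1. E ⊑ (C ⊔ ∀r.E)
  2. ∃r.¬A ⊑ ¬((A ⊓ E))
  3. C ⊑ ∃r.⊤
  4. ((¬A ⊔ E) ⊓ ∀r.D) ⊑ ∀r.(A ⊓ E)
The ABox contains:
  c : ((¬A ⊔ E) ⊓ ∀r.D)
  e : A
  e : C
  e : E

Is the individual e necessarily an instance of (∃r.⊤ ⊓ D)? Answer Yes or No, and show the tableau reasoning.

No

1. e : (∃r.⊤ ⊓ D)?  L(e) = {A, C, E} ∪ {(∀r.⊥ ⊔ ¬D)}
   apply at e: E⊑(C ⊔ ∀r.E); C⊑∃r.⊤
   open: L(e) ⊇ {A, C, E, ¬D, ∀r.A, …} (+ ∃-successors) — e ∉ (∃r.⊤ ⊓ D) possible
2. Hence e : (∃r.⊤ ⊓ D): not entailed.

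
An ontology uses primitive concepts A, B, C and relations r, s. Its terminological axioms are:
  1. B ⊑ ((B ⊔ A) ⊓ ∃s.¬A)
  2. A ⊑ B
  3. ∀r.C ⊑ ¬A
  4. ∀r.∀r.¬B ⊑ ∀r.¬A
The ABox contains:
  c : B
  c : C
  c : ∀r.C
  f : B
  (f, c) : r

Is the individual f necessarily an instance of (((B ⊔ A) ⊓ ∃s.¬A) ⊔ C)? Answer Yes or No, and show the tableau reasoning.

1. f : (((B ⊔ A) ⊓ ∃s.¬A) ⊔ C)?  L(f) = {B} ∪ {(((¬B ⊓ ¬A) ⊔ ∀s.A) ⊓ ¬C)}
   clash {A, ¬A} at an ∃-successor — f ∈ (((B ⊔ A) ⊓ ∃s.¬A) ⊔ C)
2. Hence f : (((B ⊔ A) ⊓ ∃s.¬A) ⊔ C): entailed.

Yes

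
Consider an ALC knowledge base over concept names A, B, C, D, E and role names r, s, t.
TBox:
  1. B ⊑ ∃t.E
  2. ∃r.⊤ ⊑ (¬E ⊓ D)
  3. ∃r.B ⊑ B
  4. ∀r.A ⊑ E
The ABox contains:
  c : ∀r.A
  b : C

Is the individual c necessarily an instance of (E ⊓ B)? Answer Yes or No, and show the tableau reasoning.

1. c : (E ⊓ B)?  L(c) = {∀r.A} ∪ {(¬E ⊔ ¬B)}
   apply at c: ∀r.A⊑E
   open: L(c) ⊇ {E, ¬B, ∀r.A, ∀r.¬B, ∀r.⊥} — c ∉ (E ⊓ B) possible
2. Hence c : (E ⊓ B): not entailed.

No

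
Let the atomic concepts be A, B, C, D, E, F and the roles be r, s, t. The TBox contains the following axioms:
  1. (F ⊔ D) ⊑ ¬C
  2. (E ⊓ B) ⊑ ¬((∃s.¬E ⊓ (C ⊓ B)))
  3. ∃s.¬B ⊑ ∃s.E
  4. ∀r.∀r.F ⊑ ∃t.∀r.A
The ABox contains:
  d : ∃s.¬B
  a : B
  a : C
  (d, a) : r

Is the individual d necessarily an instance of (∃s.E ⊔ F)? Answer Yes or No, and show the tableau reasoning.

Yes

1. d : (∃s.E ⊔ F)?  L(d) = {∃s.¬B} ∪ {(∀s.¬E ⊓ ¬F)}
   clash {E, ¬E} at an ∃-successor — d ∈ (∃s.E ⊔ F)
2. Hence d : (∃s.E ⊔ F): entailed.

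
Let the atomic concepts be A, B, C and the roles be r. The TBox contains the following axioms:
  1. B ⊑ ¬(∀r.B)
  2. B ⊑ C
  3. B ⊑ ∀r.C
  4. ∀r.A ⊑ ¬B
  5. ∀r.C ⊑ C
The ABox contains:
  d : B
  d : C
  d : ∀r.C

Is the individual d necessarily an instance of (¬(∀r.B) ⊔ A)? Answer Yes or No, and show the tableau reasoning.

1. d : (¬(∀r.B) ⊔ A)?  L(d) = {B, C, ∀r.C} ∪ {(∀r.B ⊓ ¬A)}
   clash {B, ¬B} at d — d ∈ (¬(∀r.B) ⊔ A)
2. Hence d : (¬(∀r.B) ⊔ A): entailed.

Yes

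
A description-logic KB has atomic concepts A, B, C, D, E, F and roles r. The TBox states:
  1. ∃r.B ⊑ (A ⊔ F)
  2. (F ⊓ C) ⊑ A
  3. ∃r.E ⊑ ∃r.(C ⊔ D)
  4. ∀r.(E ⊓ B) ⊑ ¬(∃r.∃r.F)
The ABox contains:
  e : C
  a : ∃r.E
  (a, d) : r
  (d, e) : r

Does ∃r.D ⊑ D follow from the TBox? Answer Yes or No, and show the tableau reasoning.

No

1. ∃r.D ⊑ D  ⇔  (∃r.D ⊓ ¬D) unsat w.r.t. T
   open: L(x₀) ⊇ {¬D, ¬F, ∀r.¬B, ∀r.¬E, ∃r.(¬E ⊔ ¬B), …} (+ ∃-successors)
2. Hence ∃r.D ⊑ D: not entailed.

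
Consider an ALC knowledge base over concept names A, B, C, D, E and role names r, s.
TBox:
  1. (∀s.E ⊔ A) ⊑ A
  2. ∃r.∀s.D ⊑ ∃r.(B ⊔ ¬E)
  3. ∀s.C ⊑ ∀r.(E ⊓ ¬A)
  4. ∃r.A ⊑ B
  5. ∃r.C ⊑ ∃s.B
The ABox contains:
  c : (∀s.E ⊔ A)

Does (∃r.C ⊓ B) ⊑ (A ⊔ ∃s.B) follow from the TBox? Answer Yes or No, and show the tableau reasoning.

Yes

1. (∃r.C ⊓ B) ⊑ (A ⊔ ∃s.B)  ⇔  ((∃r.C ⊓ B) ⊓ (¬A ⊓ ∀s.¬B)) unsat w.r.t. T
   all branches close; clash {A, ¬A} at x₀
2. Hence (∃r.C ⊓ B) ⊑ (A ⊔ ∃s.B): entailed.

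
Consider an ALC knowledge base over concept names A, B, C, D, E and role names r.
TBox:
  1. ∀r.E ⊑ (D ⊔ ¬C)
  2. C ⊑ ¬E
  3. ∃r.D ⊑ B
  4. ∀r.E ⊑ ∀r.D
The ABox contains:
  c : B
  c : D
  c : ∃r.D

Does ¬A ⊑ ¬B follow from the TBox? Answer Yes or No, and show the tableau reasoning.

No

1. ¬A ⊑ ¬B  ⇔  (¬A ⊓ B) unsat w.r.t. T
   open: L(x₀) ⊇ {B, ¬A, ¬C, ∃r.¬E} (+ ∃-successors)
2. Hence ¬A ⊑ ¬B: not entailed.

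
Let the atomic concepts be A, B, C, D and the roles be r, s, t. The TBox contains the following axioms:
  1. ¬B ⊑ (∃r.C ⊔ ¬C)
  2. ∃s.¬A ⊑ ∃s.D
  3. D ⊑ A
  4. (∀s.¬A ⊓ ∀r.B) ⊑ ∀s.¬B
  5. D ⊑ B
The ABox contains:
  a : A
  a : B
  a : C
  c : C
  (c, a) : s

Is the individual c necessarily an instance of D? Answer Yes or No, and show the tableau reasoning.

No

1. c : D?  L(c) = {C} ∪ {¬D}
   open: L(c) ⊇ {B, C, ¬D, ∀s.A, ∃s.A} (+ ∃-successors) — c ∉ D possible
2. Hence c : D: not entailed.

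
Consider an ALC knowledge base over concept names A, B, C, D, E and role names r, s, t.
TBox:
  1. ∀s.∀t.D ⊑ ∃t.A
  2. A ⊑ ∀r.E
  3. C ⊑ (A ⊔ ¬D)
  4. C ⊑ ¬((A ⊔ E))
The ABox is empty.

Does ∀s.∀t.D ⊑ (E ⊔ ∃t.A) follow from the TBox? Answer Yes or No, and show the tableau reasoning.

Yes

1. ∀s.∀t.D ⊑ (E ⊔ ∃t.A)  ⇔  (∀s.∀t.D ⊓ (¬E ⊓ ∀t.¬A)) unsat w.r.t. T
   all branches close; clash {A, ¬A} at an ∃-successor
2. Hence ∀s.∀t.D ⊑ (E ⊔ ∃t.A): entailed.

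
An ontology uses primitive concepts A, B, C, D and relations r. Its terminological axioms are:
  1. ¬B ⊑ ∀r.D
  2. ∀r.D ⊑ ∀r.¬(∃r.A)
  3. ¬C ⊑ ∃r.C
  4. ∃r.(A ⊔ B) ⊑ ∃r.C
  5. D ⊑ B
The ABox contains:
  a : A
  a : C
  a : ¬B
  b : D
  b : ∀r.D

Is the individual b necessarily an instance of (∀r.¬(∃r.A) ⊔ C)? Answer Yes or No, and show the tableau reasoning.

1. b : (∀r.¬(∃r.A) ⊔ C)?  L(b) = {D, ∀r.D} ∪ {(∃r.∃r.A ⊓ ¬C)}
   clash {A, ¬A} at an ∃-successor — b ∈ (∀r.¬(∃r.A) ⊔ C)
2. Hence b : (∀r.¬(∃r.A) ⊔ C): entailed.

Yes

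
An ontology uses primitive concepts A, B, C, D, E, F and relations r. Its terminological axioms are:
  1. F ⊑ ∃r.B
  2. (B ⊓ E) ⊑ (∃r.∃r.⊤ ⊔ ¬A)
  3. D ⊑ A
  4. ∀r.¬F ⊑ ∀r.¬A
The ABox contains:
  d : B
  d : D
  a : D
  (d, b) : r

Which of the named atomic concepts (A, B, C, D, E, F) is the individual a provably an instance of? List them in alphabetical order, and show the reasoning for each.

{A, D}

1. a : A?  L(a) = {D} ∪ {¬A}
   clash {A, ¬A} at a — a ∈ A
2. a : B?  L(a) = {D} ∪ {¬B}
   apply at a: D⊑A
   open: L(a) ⊇ {A, D, ¬B, ¬F, ∃r.F} (+ ∃-successors) — a ∉ B possible
3. a : C?  L(a) = {D} ∪ {¬C}
   apply at a: D⊑A
   open: L(a) ⊇ {A, D, ¬B, ¬C, ¬F, …} (+ ∃-successors) — a ∉ C possible
4. a : D?  L(a) = {D} ∪ {¬D}
   clash {D, ¬D} at a — a ∈ D
5. a : E?  L(a) = {D} ∪ {¬E}
   apply at a: D⊑A
   open: L(a) ⊇ {A, D, ¬E, ¬F, ∃r.F} (+ ∃-successors) — a ∉ E possible
6. a : F?  L(a) = {D} ∪ {¬F}
   apply at a: D⊑A
   open: L(a) ⊇ {A, D, ¬B, ¬F, ∃r.F} (+ ∃-successors) — a ∉ F possible
7. Entailed for a: {A, D}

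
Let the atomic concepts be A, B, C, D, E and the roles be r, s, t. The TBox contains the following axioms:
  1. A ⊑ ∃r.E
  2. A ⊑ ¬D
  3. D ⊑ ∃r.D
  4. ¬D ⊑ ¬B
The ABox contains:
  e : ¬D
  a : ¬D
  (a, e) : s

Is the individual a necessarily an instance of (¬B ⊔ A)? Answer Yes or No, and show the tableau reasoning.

1. a : (¬B ⊔ A)?  L(a) = {¬D} ∪ {(B ⊓ ¬A)}
   clash {B, ¬B} at a — a ∈ (¬B ⊔ A)
2. Hence a : (¬B ⊔ A): entailed.

Yes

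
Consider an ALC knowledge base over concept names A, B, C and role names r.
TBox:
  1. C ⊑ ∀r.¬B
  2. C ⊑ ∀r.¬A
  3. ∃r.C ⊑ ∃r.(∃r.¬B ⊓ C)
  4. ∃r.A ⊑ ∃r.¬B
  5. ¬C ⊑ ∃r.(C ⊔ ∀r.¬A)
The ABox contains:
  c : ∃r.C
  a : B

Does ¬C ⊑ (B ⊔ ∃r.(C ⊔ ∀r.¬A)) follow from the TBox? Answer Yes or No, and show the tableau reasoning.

Yes

1. ¬C ⊑ (B ⊔ ∃r.(C ⊔ ∀r.¬A))  ⇔  (¬C ⊓ (¬B ⊓ ∀r.(¬C ⊓ ∃r.A))) unsat w.r.t. T
   all branches close; clash {C, ¬C} at an ∃-successor
2. Hence ¬C ⊑ (B ⊔ ∃r.(C ⊔ ∀r.¬A)): entailed.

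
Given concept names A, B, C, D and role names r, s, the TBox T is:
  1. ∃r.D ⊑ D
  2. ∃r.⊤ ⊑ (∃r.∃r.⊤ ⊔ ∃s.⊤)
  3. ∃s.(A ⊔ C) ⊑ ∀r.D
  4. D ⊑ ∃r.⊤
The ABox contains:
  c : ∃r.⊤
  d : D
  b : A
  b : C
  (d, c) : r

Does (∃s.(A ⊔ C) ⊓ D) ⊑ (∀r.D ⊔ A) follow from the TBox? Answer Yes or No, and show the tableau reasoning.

1. (∃s.(A ⊔ C) ⊓ D) ⊑ (∀r.D ⊔ A)  ⇔  ((∃s.(A ⊔ C) ⊓ D) ⊓ (∃r.¬D ⊓ ¬A)) unsat w.r.t. T
   all branches close; clash {D, ¬D} at an ∃-successor
2. Hence (∃s.(A ⊔ C) ⊓ D) ⊑ (∀r.D ⊔ A): entailed.

Yes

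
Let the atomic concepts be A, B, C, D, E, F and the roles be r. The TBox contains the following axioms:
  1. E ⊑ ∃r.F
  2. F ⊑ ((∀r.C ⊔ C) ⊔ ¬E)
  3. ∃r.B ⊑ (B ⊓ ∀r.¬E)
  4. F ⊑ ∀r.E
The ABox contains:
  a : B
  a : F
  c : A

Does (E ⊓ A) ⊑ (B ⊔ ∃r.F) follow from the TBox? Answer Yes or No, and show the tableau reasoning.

Yes

1. (E ⊓ A) ⊑ (B ⊔ ∃r.F)  ⇔  ((E ⊓ A) ⊓ (¬B ⊓ ∀r.¬F)) unsat w.r.t. T
   all branches close; clash {E, ¬E} at x₀
2. Hence (E ⊓ A) ⊑ (B ⊔ ∃r.F): entailed.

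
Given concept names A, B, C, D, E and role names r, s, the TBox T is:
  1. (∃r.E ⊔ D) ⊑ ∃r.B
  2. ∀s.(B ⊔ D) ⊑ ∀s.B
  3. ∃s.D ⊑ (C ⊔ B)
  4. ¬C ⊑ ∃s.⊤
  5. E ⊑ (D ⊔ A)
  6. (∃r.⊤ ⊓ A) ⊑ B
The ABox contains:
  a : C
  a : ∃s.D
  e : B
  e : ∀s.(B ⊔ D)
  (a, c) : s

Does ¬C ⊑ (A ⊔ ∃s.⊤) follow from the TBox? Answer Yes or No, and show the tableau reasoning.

1. ¬C ⊑ (A ⊔ ∃s.⊤)  ⇔  (¬C ⊓ (¬A ⊓ ∀s.⊥)) unsat w.r.t. T
   all branches close; clash {A, ¬A} at x₀
2. Hence ¬C ⊑ (A ⊔ ∃s.⊤): entailed.

Yes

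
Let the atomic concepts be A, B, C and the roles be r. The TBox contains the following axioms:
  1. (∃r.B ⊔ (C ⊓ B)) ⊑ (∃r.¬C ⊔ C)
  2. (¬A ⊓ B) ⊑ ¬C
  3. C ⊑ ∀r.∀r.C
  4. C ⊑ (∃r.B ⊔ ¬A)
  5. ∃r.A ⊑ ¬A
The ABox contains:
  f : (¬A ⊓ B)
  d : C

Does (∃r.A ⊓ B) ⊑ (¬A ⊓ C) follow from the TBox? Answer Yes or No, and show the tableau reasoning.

1. (∃r.A ⊓ B) ⊑ (¬A ⊓ C)  ⇔  ((∃r.A ⊓ B) ⊓ (A ⊔ ¬C)) unsat w.r.t. T
   apply at x₀: ∃r.A⊑¬A
   open: L(x₀) ⊇ {B, ¬A, ¬C, ∀r.¬B, ∃r.A} (+ ∃-successors)
2. Hence (∃r.A ⊓ B) ⊑ (¬A ⊓ C): not entailed.

No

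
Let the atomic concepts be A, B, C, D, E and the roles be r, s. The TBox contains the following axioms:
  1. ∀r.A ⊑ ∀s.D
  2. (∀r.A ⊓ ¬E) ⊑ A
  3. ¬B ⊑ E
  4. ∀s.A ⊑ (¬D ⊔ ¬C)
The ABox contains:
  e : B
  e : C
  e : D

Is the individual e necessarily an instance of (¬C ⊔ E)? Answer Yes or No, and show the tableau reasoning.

1. e : (¬C ⊔ E)?  L(e) = {B, C, D} ∪ {(C ⊓ ¬E)}
   open: L(e) ⊇ {B, C, D, ¬E, ∃r.¬A, …} (+ ∃-successors) — e ∉ (¬C ⊔ E) possible
2. Hence e : (¬C ⊔ E): not entailed.

No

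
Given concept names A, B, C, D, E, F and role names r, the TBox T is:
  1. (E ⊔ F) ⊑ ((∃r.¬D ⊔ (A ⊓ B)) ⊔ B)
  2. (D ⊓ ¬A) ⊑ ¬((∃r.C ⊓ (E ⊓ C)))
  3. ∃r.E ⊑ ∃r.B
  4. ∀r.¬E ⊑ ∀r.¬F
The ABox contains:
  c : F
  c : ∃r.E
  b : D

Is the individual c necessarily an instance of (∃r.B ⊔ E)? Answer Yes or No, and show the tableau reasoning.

Yes

1. c : (∃r.B ⊔ E)?  L(c) = {F, ∃r.E} ∪ {(∀r.¬B ⊓ ¬E)}
   clash {B, ¬B} at an ∃-successor — c ∈ (∃r.B ⊔ E)
2. Hence c : (∃r.B ⊔ E): entailed.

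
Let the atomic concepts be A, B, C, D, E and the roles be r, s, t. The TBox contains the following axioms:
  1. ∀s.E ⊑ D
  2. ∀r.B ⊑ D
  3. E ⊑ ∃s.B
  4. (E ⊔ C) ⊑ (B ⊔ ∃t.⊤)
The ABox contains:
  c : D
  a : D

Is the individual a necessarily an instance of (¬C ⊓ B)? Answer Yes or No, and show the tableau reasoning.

1. a : (¬C ⊓ B)?  L(a) = {D} ∪ {(C ⊔ ¬B)}
   open: L(a) ⊇ {B, C, D, ¬E} — a ∉ (¬C ⊓ B) possible
2. Hence a : (¬C ⊓ B): not entailed.

No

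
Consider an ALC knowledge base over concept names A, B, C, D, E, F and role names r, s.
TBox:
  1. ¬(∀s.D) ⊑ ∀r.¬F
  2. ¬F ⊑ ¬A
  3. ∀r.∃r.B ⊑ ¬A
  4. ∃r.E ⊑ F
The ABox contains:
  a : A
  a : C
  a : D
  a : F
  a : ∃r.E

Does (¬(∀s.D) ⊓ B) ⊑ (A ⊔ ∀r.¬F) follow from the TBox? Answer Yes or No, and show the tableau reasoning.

Yes

1. (¬(∀s.D) ⊓ B) ⊑ (A ⊔ ∀r.¬F)  ⇔  ((∃s.¬D ⊓ B) ⊓ (¬A ⊓ ∃r.F)) unsat w.r.t. T
   all branches close; clash {F, ¬F} at an ∃-successor
2. Hence (¬(∀s.D) ⊓ B) ⊑ (A ⊔ ∀r.¬F): entailed.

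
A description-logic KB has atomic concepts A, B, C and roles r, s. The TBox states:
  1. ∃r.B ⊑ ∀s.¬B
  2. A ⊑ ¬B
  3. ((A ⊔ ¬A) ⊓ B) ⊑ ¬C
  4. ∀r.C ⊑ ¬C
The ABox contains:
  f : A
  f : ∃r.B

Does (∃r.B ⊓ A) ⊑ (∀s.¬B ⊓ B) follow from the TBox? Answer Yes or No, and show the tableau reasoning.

No

1. (∃r.B ⊓ A) ⊑ (∀s.¬B ⊓ B)  ⇔  ((∃r.B ⊓ A) ⊓ (∃s.B ⊔ ¬B)) unsat w.r.t. T
   apply at x₀: ∃r.B⊑∀s.¬B; A⊑¬B
   open: L(x₀) ⊇ {A, ¬B, ∀s.¬B, ∃r.B, ∃r.¬C} (+ ∃-successors)
2. Hence (∃r.B ⊓ A) ⊑ (∀s.¬B ⊓ B): not entailed.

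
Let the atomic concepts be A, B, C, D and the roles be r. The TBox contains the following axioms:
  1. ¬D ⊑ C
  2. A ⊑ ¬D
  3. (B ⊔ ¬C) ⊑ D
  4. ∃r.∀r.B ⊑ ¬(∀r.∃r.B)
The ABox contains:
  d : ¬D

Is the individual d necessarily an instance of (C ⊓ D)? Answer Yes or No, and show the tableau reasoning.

No

1. d : (C ⊓ D)?  L(d) = {¬D} ∪ {(¬C ⊔ ¬D)}
   apply at d: ¬D⊑C
   open: L(d) ⊇ {C, ¬B, ¬D, ∀r.∃r.¬B} — d ∉ (C ⊓ D) possible
2. Hence d : (C ⊓ D): not entailed.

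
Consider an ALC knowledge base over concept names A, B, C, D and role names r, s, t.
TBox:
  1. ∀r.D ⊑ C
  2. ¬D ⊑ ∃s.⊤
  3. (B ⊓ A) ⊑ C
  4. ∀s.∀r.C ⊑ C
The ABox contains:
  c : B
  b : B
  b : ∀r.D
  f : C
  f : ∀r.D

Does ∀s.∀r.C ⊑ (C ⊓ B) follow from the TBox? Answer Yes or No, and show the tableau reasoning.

No

1. ∀s.∀r.C ⊑ (C ⊓ B)  ⇔  (∀s.∀r.C ⊓ (¬C ⊔ ¬B)) unsat w.r.t. T
   apply at x₀: ∀s.∀r.C⊑C
   open: L(x₀) ⊇ {C, D, ¬B, ∀s.∀r.C, ∃r.¬D} (+ ∃-successors)
2. Hence ∀s.∀r.C ⊑ (C ⊓ B): not entailed.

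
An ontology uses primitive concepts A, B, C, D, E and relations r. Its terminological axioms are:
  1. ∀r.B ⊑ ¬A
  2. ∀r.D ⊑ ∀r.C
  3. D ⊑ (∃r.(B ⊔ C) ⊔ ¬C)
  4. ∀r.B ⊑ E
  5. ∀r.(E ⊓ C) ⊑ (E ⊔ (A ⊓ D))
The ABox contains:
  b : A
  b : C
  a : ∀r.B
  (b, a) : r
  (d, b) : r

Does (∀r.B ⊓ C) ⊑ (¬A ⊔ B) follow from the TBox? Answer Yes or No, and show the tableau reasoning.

1. (∀r.B ⊓ C) ⊑ (¬A ⊔ B)  ⇔  ((∀r.B ⊓ C) ⊓ (A ⊓ ¬B)) unsat w.r.t. T
   all branches close; clash {A, ¬A} at x₀
2. Hence (∀r.B ⊓ C) ⊑ (¬A ⊔ B): entailed.

Yes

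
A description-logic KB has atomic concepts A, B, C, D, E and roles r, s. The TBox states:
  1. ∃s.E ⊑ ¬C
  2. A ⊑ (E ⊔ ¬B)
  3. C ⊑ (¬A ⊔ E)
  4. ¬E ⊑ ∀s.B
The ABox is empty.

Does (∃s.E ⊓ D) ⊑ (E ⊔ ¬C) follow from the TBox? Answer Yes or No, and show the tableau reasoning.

1. (∃s.E ⊓ D) ⊑ (E ⊔ ¬C)  ⇔  ((∃s.E ⊓ D) ⊓ (¬E ⊓ C)) unsat w.r.t. T
   all branches close; clash {E, ¬E} at x₀
2. Hence (∃s.E ⊓ D) ⊑ (E ⊔ ¬C): entailed.

Yes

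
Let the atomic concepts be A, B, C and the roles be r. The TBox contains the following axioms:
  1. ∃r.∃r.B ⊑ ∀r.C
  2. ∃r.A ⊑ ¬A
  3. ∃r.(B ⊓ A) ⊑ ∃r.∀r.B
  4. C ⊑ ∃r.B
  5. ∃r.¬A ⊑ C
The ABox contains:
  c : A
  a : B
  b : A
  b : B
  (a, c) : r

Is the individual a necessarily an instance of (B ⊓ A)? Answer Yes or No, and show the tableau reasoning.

1. a : (B ⊓ A)?  L(a) = {B} ∪ {(¬B ⊔ ¬A)}
   open: L(a) ⊇ {B, ¬A, ¬C, ∀r.(¬B ⊔ ¬A), ∀r.A, …} — a ∉ (B ⊓ A) possible
2. Hence a : (B ⊓ A): not entailed.

No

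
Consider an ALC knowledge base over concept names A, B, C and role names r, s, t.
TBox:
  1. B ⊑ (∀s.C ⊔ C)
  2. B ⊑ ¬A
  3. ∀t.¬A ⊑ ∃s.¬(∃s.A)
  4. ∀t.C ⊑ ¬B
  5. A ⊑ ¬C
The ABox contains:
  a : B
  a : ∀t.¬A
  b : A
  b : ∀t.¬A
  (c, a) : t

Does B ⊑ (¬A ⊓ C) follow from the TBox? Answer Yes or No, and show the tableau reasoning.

No

1. B ⊑ (¬A ⊓ C)  ⇔  (B ⊓ (A ⊔ ¬C)) unsat w.r.t. T
   apply at x₀: B⊑(∀s.C ⊔ C); B⊑¬A
   open: L(x₀) ⊇ {B, ¬A, ¬C, ∀s.C, ∃t.A, …} (+ ∃-successors)
2. Hence B ⊑ (¬A ⊓ C): not entailed.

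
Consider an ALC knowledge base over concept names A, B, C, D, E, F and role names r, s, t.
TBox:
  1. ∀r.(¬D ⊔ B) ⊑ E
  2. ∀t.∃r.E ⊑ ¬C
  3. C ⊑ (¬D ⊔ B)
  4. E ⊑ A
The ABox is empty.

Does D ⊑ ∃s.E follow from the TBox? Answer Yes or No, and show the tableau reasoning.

1. D ⊑ ∃s.E  ⇔  (D ⊓ ∀s.¬E) unsat w.r.t. T
   open: L(x₀) ⊇ {D, ¬C, ¬E, ∀s.¬E, ∃r.(D ⊓ ¬B)} (+ ∃-successors)
2. Hence D ⊑ ∃s.E: not entailed.

No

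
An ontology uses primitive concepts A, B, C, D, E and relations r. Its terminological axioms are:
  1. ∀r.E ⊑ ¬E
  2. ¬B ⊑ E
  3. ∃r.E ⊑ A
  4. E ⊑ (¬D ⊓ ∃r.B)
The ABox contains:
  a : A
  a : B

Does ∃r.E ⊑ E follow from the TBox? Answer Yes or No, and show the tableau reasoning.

1. ∃r.E ⊑ E  ⇔  (∃r.E ⊓ ¬E) unsat w.r.t. T
   apply at x₀: ∃r.E⊑A
   open: L(x₀) ⊇ {A, B, ¬E, ∃r.E} (+ ∃-successors)
2. Hence ∃r.E ⊑ E: not entailed.

No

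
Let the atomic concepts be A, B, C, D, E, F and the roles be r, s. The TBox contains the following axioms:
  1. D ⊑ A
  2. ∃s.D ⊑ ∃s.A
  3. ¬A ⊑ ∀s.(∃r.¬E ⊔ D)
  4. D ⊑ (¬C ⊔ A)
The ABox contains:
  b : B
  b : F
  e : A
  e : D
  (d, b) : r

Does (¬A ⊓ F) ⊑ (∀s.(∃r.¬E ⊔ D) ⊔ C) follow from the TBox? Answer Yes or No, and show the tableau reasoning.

1. (¬A ⊓ F) ⊑ (∀s.(∃r.¬E ⊔ D) ⊔ C)  ⇔  ((¬A ⊓ F) ⊓ (∃s.(∀r.E ⊓ ¬D) ⊓ ¬C)) unsat w.r.t. T
   all branches close; clash {A, ¬A} at x₀
2. Hence (¬A ⊓ F) ⊑ (∀s.(∃r.¬E ⊔ D) ⊔ C): entailed.

Yes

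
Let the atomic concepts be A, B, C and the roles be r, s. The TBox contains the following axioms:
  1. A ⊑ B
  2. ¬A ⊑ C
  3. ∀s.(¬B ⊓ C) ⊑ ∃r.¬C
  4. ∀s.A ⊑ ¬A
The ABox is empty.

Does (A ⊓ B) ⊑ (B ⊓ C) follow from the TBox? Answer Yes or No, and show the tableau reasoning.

1. (A ⊓ B) ⊑ (B ⊓ C)  ⇔  ((A ⊓ B) ⊓ (¬B ⊔ ¬C)) unsat w.r.t. T
   open: L(x₀) ⊇ {A, B, ¬C, ∃s.(B ⊔ ¬C), ∃s.¬A} (+ ∃-successors)
2. Hence (A ⊓ B) ⊑ (B ⊓ C): not entailed.

No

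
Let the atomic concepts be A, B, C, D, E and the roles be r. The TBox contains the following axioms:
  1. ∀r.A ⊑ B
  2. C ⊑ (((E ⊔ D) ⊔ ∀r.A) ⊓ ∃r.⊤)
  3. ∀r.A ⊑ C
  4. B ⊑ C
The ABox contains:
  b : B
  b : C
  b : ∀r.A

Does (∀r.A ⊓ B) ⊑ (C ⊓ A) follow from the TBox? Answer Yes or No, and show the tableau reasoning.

1. (∀r.A ⊓ B) ⊑ (C ⊓ A)  ⇔  ((∀r.A ⊓ B) ⊓ (¬C ⊔ ¬A)) unsat w.r.t. T
   apply at x₀: ∀r.A⊑C; B⊑C
   open: L(x₀) ⊇ {B, C, ¬A, ∀r.A, ∃r.⊤} (+ ∃-successors)
2. Hence (∀r.A ⊓ B) ⊑ (C ⊓ A): not entailed.

No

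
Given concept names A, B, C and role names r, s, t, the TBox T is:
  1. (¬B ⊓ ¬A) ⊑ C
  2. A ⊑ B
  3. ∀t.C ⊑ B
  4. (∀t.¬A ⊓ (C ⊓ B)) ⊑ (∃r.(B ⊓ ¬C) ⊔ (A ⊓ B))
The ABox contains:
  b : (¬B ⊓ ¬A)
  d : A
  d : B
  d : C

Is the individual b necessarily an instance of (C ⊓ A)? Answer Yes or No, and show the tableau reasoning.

No

1. b : (C ⊓ A)?  L(b) = {(¬B ⊓ ¬A)} ∪ {(¬C ⊔ ¬A)}
   apply at b: (¬B ⊓ ¬A)⊑C
   open: L(b) ⊇ {C, ¬A, ¬B, ∃t.A, ∃t.¬C} (+ ∃-successors) — b ∉ (C ⊓ A) possible
2. Hence b : (C ⊓ A): not entailed.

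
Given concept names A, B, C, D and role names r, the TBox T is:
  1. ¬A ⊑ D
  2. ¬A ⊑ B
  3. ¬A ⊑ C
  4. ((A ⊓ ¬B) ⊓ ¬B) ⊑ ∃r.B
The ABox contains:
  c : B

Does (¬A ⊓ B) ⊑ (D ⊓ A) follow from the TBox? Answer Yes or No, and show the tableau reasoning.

No

1. (¬A ⊓ B) ⊑ (D ⊓ A)  ⇔  ((¬A ⊓ B) ⊓ (¬D ⊔ ¬A)) unsat w.r.t. T
   apply at x₀: ¬A⊑D; ¬A⊑C
   open: L(x₀) ⊇ {B, C, D, ¬A}
2. Hence (¬A ⊓ B) ⊑ (D ⊓ A): not entailed.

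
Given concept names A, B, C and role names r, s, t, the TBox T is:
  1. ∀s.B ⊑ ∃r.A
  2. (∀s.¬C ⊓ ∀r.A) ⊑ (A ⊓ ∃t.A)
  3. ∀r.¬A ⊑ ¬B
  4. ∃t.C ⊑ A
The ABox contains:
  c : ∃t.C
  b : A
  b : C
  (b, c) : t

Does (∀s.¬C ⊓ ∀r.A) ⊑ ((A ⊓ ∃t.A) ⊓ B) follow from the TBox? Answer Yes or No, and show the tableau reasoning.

No

1. (∀s.¬C ⊓ ∀r.A) ⊑ ((A ⊓ ∃t.A) ⊓ B)  ⇔  ((∀s.¬C ⊓ ∀r.A) ⊓ ((¬A ⊔ ∀t.¬A) ⊔ ¬B)) unsat w.r.t. T
   apply at x₀: (∀s.¬C ⊓ ∀r.A)⊑(A ⊓ ∃t.A)
   open: L(x₀) ⊇ {A, ¬B, ∀r.A, ∀s.¬C, ∀t.¬C, …} (+ ∃-successors)
2. Hence (∀s.¬C ⊓ ∀r.A) ⊑ ((A ⊓ ∃t.A) ⊓ B): not entailed.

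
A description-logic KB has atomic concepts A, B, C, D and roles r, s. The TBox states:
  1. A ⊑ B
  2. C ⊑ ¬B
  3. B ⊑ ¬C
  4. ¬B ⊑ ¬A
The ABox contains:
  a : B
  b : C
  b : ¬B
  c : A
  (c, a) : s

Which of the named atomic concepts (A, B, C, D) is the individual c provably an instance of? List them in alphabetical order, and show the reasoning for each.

{A, B}

1. c : A?  L(c) = {A} ∪ {¬A}
   clash {A, ¬A} at c — c ∈ A
2. c : B?  L(c) = {A} ∪ {¬B}
   clash {A, ¬A} at c — c ∈ B
3. c : C?  L(c) = {A} ∪ {¬C}
   apply at c: A⊑B
   open: L(c) ⊇ {A, B, ¬C} — c ∉ C possible
4. c : D?  L(c) = {A} ∪ {¬D}
   apply at c: A⊑B
   open: L(c) ⊇ {A, B, ¬C, ¬D} — c ∉ D possible
5. Entailed for c: {A, B}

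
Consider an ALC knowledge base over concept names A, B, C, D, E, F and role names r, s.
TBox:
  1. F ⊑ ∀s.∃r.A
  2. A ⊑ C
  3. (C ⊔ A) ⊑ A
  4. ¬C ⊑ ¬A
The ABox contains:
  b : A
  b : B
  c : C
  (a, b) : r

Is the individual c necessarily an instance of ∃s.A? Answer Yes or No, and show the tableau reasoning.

1. c : ∃s.A?  L(c) = {C} ∪ {∀s.¬A}
   open: L(c) ⊇ {A, C, ¬F, ∀s.¬A} — c ∉ ∃s.A possible
2. Hence c : ∃s.A: not entailed.

No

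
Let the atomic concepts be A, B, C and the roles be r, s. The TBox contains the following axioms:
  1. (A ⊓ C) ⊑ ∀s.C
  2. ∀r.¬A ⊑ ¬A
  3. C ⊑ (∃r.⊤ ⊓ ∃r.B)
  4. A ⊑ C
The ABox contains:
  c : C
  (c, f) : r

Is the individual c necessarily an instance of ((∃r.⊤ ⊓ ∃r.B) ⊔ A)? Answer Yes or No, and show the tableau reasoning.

Yes

1. c : ((∃r.⊤ ⊓ ∃r.B) ⊔ A)?  L(c) = {C} ∪ {((∀r.⊥ ⊔ ∀r.¬B) ⊓ ¬A)}
   clash {B, ¬B} at an ∃-successor — c ∈ ((∃r.⊤ ⊓ ∃r.B) ⊔ A)
2. Hence c : ((∃r.⊤ ⊓ ∃r.B) ⊔ A): entailed.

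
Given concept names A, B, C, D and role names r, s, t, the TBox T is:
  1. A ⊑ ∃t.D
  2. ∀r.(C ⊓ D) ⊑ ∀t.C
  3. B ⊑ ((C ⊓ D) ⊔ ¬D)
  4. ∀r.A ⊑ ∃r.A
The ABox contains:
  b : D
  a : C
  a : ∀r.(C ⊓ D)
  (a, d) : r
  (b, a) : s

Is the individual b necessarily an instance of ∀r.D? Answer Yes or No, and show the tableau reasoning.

1. b : ∀r.D?  L(b) = {D} ∪ {∃r.¬D}
   open: L(b) ⊇ {D, ¬A, ¬B, ∃r.(¬C ⊔ ¬D), ∃r.¬A, …} (+ ∃-successors) — b ∉ ∀r.D possible
2. Hence b : ∀r.D: not entailed.

No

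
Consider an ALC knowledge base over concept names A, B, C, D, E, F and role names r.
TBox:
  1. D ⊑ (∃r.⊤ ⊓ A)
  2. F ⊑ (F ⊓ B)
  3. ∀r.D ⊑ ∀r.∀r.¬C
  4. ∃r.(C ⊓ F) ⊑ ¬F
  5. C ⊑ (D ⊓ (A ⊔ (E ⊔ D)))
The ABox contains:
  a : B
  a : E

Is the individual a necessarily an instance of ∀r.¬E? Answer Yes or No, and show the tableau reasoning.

1. a : ∀r.¬E?  L(a) = {B, E} ∪ {∃r.E}
   open: L(a) ⊇ {B, E, ¬C, ¬D, ¬F, …} (+ ∃-successors) — a ∉ ∀r.¬E possible
2. Hence a : ∀r.¬E: not entailed.

No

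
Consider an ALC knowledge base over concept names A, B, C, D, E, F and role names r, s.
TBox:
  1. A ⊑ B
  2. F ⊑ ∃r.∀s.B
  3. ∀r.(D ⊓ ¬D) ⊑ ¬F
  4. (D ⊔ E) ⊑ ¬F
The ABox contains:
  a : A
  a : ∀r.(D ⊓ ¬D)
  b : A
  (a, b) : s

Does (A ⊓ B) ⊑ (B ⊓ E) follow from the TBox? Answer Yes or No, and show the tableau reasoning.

1. (A ⊓ B) ⊑ (B ⊓ E)  ⇔  ((A ⊓ B) ⊓ (¬B ⊔ ¬E)) unsat w.r.t. T
   open: L(x₀) ⊇ {A, B, ¬D, ¬E, ¬F}
2. Hence (A ⊓ B) ⊑ (B ⊓ E): not entailed.

No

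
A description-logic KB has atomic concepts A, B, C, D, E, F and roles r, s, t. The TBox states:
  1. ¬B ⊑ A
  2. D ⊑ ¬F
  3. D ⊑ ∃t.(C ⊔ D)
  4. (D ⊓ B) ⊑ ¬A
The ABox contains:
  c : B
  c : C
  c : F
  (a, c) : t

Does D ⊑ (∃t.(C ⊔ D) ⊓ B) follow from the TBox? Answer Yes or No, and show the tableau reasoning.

No

1. D ⊑ (∃t.(C ⊔ D) ⊓ B)  ⇔  (D ⊓ (∀t.(¬C ⊓ ¬D) ⊔ ¬B)) unsat w.r.t. T
   apply at x₀: D⊑¬F; D⊑∃t.(C ⊔ D)
   open: L(x₀) ⊇ {A, D, ¬B, ¬F, ∃t.(C ⊔ D)} (+ ∃-successors)
2. Hence D ⊑ (∃t.(C ⊔ D) ⊓ B): not entailed.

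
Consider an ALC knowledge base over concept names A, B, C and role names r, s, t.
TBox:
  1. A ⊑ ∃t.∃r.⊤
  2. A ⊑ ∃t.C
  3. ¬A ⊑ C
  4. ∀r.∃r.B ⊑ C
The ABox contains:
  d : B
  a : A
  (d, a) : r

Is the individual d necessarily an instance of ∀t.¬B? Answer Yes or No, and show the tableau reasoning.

1. d : ∀t.¬B?  L(d) = {B} ∪ {∃t.B}
   open: L(d) ⊇ {A, B, ∃r.∀r.¬B, ∃t.B, ∃t.C, …} (+ ∃-successors) — d ∉ ∀t.¬B possible
2. Hence d : ∀t.¬B: not entailed.

No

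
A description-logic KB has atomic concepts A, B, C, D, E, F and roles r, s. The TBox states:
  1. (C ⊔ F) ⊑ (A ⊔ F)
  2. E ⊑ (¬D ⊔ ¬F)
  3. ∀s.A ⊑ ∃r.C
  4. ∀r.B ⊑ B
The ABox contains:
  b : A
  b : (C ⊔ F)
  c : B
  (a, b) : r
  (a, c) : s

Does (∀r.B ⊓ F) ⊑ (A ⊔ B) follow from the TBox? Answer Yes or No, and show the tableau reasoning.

1. (∀r.B ⊓ F) ⊑ (A ⊔ B)  ⇔  ((∀r.B ⊓ F) ⊓ (¬A ⊓ ¬B)) unsat w.r.t. T
   all branches close; clash {F, ¬F} at x₀
2. Hence (∀r.B ⊓ F) ⊑ (A ⊔ B): entailed.

Yes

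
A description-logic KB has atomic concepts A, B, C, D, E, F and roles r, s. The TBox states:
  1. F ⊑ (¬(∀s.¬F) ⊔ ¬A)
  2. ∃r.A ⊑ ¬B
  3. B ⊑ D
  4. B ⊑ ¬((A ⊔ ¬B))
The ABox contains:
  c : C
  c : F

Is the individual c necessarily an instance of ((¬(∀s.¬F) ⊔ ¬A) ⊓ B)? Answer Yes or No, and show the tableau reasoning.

1. c : ((¬(∀s.¬F) ⊔ ¬A) ⊓ B)?  L(c) = {C, F} ∪ {((∀s.¬F ⊓ A) ⊔ ¬B)}
   apply at c: F⊑(¬(∀s.¬F) ⊔ ¬A)
   open: L(c) ⊇ {C, F, ¬B, ∃s.F} (+ ∃-successors) — c ∉ ((¬(∀s.¬F) ⊔ ¬A) ⊓ B) possible
2. Hence c : ((¬(∀s.¬F) ⊔ ¬A) ⊓ B): not entailed.

No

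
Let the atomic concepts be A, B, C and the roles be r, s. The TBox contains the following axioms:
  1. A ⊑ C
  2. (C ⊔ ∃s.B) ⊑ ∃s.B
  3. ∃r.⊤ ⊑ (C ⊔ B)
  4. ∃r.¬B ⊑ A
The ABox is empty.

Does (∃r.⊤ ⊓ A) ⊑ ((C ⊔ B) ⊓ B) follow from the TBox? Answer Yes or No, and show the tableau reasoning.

No

1. (∃r.⊤ ⊓ A) ⊑ ((C ⊔ B) ⊓ B)  ⇔  ((∃r.⊤ ⊓ A) ⊓ ((¬C ⊓ ¬B) ⊔ ¬B)) unsat w.r.t. T
   apply at x₀: A⊑C; ∃r.⊤⊑(C ⊔ B)
   open: L(x₀) ⊇ {A, C, ¬B, ∃r.⊤, ∃s.B} (+ ∃-successors)
2. Hence (∃r.⊤ ⊓ A) ⊑ ((C ⊔ B) ⊓ B): not entailed.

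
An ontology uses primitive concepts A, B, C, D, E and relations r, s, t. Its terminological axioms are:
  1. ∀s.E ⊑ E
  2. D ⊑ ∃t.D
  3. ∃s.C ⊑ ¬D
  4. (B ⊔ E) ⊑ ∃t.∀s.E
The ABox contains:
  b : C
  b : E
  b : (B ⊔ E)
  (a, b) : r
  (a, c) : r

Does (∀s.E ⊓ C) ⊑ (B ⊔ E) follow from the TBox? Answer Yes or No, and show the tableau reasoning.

Yes

1. (∀s.E ⊓ C) ⊑ (B ⊔ E)  ⇔  ((∀s.E ⊓ C) ⊓ (¬B ⊓ ¬E)) unsat w.r.t. T
   all branches close; clash {E, ¬E} at x₀
2. Hence (∀s.E ⊓ C) ⊑ (B ⊔ E): entailed.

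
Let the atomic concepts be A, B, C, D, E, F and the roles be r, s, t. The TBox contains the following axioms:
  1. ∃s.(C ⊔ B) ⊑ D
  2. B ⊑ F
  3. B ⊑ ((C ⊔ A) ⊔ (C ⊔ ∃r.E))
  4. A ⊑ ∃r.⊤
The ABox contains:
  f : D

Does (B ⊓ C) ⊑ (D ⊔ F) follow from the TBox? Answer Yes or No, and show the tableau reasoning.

Yes

1. (B ⊓ C) ⊑ (D ⊔ F)  ⇔  ((B ⊓ C) ⊓ (¬D ⊓ ¬F)) unsat w.r.t. T
   all branches close; clash {F, ¬F} at x₀
2. Hence (B ⊓ C) ⊑ (D ⊔ F): entailed.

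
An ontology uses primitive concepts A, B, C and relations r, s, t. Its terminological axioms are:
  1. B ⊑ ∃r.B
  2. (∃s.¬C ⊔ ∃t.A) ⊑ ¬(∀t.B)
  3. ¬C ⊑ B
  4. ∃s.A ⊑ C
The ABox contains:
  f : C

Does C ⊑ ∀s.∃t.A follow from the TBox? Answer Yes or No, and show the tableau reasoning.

No

1. C ⊑ ∀s.∃t.A  ⇔  (C ⊓ ∃s.∀t.¬A) unsat w.r.t. T
   open: L(x₀) ⊇ {C, ¬B, ∀s.C, ∀t.¬A, ∃s.∀t.¬A} (+ ∃-successors)
2. Hence C ⊑ ∀s.∃t.A: not entailed.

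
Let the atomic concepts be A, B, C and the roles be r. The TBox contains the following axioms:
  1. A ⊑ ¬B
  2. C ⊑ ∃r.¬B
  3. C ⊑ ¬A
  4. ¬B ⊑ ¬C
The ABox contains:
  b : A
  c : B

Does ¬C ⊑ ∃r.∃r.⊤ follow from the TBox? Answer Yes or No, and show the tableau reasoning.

1. ¬C ⊑ ∃r.∃r.⊤  ⇔  (¬C ⊓ ∀r.∀r.⊥) unsat w.r.t. T
   open: L(x₀) ⊇ {¬A, ¬C, ∀r.∀r.⊥}
2. Hence ¬C ⊑ ∃r.∃r.⊤: not entailed.

No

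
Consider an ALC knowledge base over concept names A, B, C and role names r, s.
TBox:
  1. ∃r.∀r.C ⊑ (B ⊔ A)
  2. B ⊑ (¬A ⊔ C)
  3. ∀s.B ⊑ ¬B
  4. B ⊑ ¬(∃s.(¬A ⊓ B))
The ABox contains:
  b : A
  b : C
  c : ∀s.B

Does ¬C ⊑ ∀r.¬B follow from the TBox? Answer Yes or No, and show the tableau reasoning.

1. ¬C ⊑ ∀r.¬B  ⇔  (¬C ⊓ ∃r.B) unsat w.r.t. T
   open: L(x₀) ⊇ {¬B, ¬C, ∀r.∃r.¬C, ∃r.B} (+ ∃-successors)
2. Hence ¬C ⊑ ∀r.¬B: not entailed.

No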